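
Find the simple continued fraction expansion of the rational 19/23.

Run the Euclidean algorithm on 19 and 23; the successive quotients are the partial quotients a_0, a_1, ... (each step inverts the fractional part left over by the previous one):
  19 = 0*23 + 19, so a_0 = 0.
  23 = 1*19 + 4, so a_1 = 1.
  19 = 4*4 + 3, so a_2 = 4.
  4 = 1*3 + 1, so a_3 = 1.
  3 = 3*1 + 0, so a_4 = 3.
The remainder reaches 0 after 5 divisions, so the expansion has 5 partial quotients, read off in order.

[0; 1, 4, 1, 3]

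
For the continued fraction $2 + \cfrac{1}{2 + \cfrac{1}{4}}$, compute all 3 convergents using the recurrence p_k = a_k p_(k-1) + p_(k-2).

Using the convergent recurrence p_i = a_i*p_{i-1} + p_{i-2}, q_i = a_i*q_{i-1} + q_{i-2} with p_{-2}=0, p_{-1}=1, q_{-2}=1, q_{-1}=0:
  i=0: a_0=2, p_0 = 2*1 + 0 = 2, q_0 = 2*0 + 1 = 1.
  i=1: a_1=2, p_1 = 2*2 + 1 = 5, q_1 = 2*1 + 0 = 2.
  i=2: a_2=4, p_2 = 4*5 + 2 = 22, q_2 = 4*2 + 1 = 9.

2/1, 5/2, 22/9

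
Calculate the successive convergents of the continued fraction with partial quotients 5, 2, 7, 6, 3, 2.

Using the convergent recurrence p_i = a_i*p_{i-1} + p_{i-2}, q_i = a_i*q_{i-1} + q_{i-2} with p_{-2}=0, p_{-1}=1, q_{-2}=1, q_{-1}=0:
  i=0: a_0=5, p_0 = 5*1 + 0 = 5, q_0 = 5*0 + 1 = 1.
  i=1: a_1=2, p_1 = 2*5 + 1 = 11, q_1 = 2*1 + 0 = 2.
  i=2: a_2=7, p_2 = 7*11 + 5 = 82, q_2 = 7*2 + 1 = 15.
  i=3: a_3=6, p_3 = 6*82 + 11 = 503, q_3 = 6*15 + 2 = 92.
  i=4: a_4=3, p_4 = 3*503 + 82 = 1591, q_4 = 3*92 + 15 = 291.
  i=5: a_5=2, p_5 = 2*1591 + 503 = 3685, q_5 = 2*291 + 92 = 674.

5/1, 11/2, 82/15, 503/92, 1591/291, 3685/674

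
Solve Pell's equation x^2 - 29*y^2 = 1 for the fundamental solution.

(x, y) = (9801, 1820)

First expand sqrt(29) as a continued fraction. With x_i = (sqrt(29) + m_i)/d_i and (m_0, d_0) = (0, 1): a_0 = floor(sqrt(29)) = 5, since 5^2 = 25 <= 29 < 36 = 6^2.
Iterate m_{i+1} = d_i*a_i - m_i, d_{i+1} = (29 - m_{i+1}^2)/d_i, a_{i+1} = floor((a_0 + m_{i+1})/d_{i+1}):
  m_1 = 1*5 - 0 = 5, d_1 = (29 - 5^2)/1 = 4/1 = 4, a_1 = floor((5 + 5)/4) = 2.
  m_2 = 4*2 - 5 = 3, d_2 = (29 - 3^2)/4 = 20/4 = 5, a_2 = floor((5 + 3)/5) = 1.
  m_3 = 5*1 - 3 = 2, d_3 = (29 - 2^2)/5 = 25/5 = 5, a_3 = floor((5 + 2)/5) = 1.
  m_4 = 5*1 - 2 = 3, d_4 = (29 - 3^2)/5 = 20/5 = 4, a_4 = floor((5 + 3)/4) = 2.
  m_5 = 4*2 - 3 = 5, d_5 = (29 - 5^2)/4 = 4/4 = 1, a_5 = floor((5 + 5)/1) = 10.
  m_6 = 1*10 - 5 = 5, d_6 = (29 - 5^2)/1 = 4/1 = 4: (m_6, d_6) = (m_1, d_1) = (5, 4), so from here the quotients repeat a_1, ..., a_5; the period length is 5.
So sqrt(29) = [5; (2, 1, 1, 2, 10)] with period length k = 5.
k is odd, so (p_{k-1}, q_{k-1}) only solves x^2 - 29y^2 = -1 and the fundamental solution of x^2 - 29y^2 = 1 is (p_{2k-1}, q_{2k-1}) = (p_9, q_9); compute convergents through index 9, running through the period twice.
Convergents (p_i = a_i*p_{i-1} + p_{i-2}, q_i = a_i*q_{i-1} + q_{i-2} with p_{-2}=0, p_{-1}=1, q_{-2}=1, q_{-1}=0):
  i=0: a_0=5, p_0 = 5*1 + 0 = 5, q_0 = 5*0 + 1 = 1.
  i=1: a_1=2, p_1 = 2*5 + 1 = 11, q_1 = 2*1 + 0 = 2.
  i=2: a_2=1, p_2 = 1*11 + 5 = 16, q_2 = 1*2 + 1 = 3.
  i=3: a_3=1, p_3 = 1*16 + 11 = 27, q_3 = 1*3 + 2 = 5.
  i=4: a_4=2, p_4 = 2*27 + 16 = 70, q_4 = 2*5 + 3 = 13.
  i=5: a_5=10, p_5 = 10*70 + 27 = 727, q_5 = 10*13 + 5 = 135.
  i=6: a_6=2, p_6 = 2*727 + 70 = 1524, q_6 = 2*135 + 13 = 283.
  i=7: a_7=1, p_7 = 1*1524 + 727 = 2251, q_7 = 1*283 + 135 = 418.
  i=8: a_8=1, p_8 = 1*2251 + 1524 = 3775, q_8 = 1*418 + 283 = 701.
  i=9: a_9=2, p_9 = 2*3775 + 2251 = 9801, q_9 = 2*701 + 418 = 1820.
Indeed p_4^2 - 29*q_4^2 = 4900 - 4901 = -1, not +1.
Check: 9801^2 - 29*1820^2 = 96059601 - 96059600 = 1, so (x, y) = (9801, 1820) solves the equation, and by the theorem it is the least positive solution.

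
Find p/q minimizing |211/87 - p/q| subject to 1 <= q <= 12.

17/7

Expand x = 211/87 as a continued fraction with the Euclidean algorithm:
  211 = 2*87 + 37, so a_0 = 2.
  87 = 2*37 + 13, so a_1 = 2.
  37 = 2*13 + 11, so a_2 = 2.
  13 = 1*11 + 2, so a_3 = 1.
  11 = 5*2 + 1, so a_4 = 5.
  2 = 2*1 + 0, so a_5 = 2.
so x = [2; 2, 2, 1, 5, 2].
Convergents (p_i = a_i*p_{i-1} + p_{i-2}, q_i = a_i*q_{i-1} + q_{i-2} with p_{-2}=0, p_{-1}=1, q_{-2}=1, q_{-1}=0), until the denominator exceeds 12:
  i=0: a_0=2, p_0 = 2*1 + 0 = 2, q_0 = 2*0 + 1 = 1.
  i=1: a_1=2, p_1 = 2*2 + 1 = 5, q_1 = 2*1 + 0 = 2.
  i=2: a_2=2, p_2 = 2*5 + 2 = 12, q_2 = 2*2 + 1 = 5.
  i=3: a_3=1, p_3 = 1*12 + 5 = 17, q_3 = 1*5 + 2 = 7.
  i=4: a_4=5, p_4 = 5*17 + 12 = 97, q_4 = 5*7 + 5 = 40.
q_4 = 40 > 12, so the last convergent with denominator <= 12 is p_3/q_3 = 17/7.
The closest fraction with denominator <= 12 is either p_3/q_3 or the intermediate fraction (k*p_3 + p_2)/(k*q_3 + q_2) with the largest k >= 1 whose denominator stays <= 12; these approach x as k grows, and every other convergent or intermediate fraction in range is farther away.
Largest k: floor((12 - q_2)/q_3) = floor((12 - 5)/7) = 1.
That gives (1*17 + 12)/(1*7 + 5) = 29/12.
Compare the errors: |x - 17/7| = |211*7 - 17*87|/(87*7) = 2/609, and |x - 29/12| = |211*12 - 29*87|/(87*12) = 9/1044.
Cross-multiplying, 2*1044 = 2088 < 5481 = 9*609, so 2/609 is smaller: the convergent 17/7 is closer to x than 29/12.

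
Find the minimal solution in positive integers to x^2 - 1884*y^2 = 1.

First expand sqrt(1884) as a continued fraction. With x_i = (sqrt(1884) + m_i)/d_i and (m_0, d_0) = (0, 1): a_0 = floor(sqrt(1884)) = 43, since 43^2 = 1849 <= 1884 < 1936 = 44^2.
Iterate m_{i+1} = d_i*a_i - m_i, d_{i+1} = (1884 - m_{i+1}^2)/d_i, a_{i+1} = floor((a_0 + m_{i+1})/d_{i+1}):
  m_1 = 1*43 - 0 = 43, d_1 = (1884 - 43^2)/1 = 35/1 = 35, a_1 = floor((43 + 43)/35) = 2.
  m_2 = 35*2 - 43 = 27, d_2 = (1884 - 27^2)/35 = 1155/35 = 33, a_2 = floor((43 + 27)/33) = 2.
  m_3 = 33*2 - 27 = 39, d_3 = (1884 - 39^2)/33 = 363/33 = 11, a_3 = floor((43 + 39)/11) = 7.
  m_4 = 11*7 - 39 = 38, d_4 = (1884 - 38^2)/11 = 440/11 = 40, a_4 = floor((43 + 38)/40) = 2.
  m_5 = 40*2 - 38 = 42, d_5 = (1884 - 42^2)/40 = 120/40 = 3, a_5 = floor((43 + 42)/3) = 28.
  m_6 = 3*28 - 42 = 42, d_6 = (1884 - 42^2)/3 = 120/3 = 40, a_6 = floor((43 + 42)/40) = 2.
  m_7 = 40*2 - 42 = 38, d_7 = (1884 - 38^2)/40 = 440/40 = 11, a_7 = floor((43 + 38)/11) = 7.
  m_8 = 11*7 - 38 = 39, d_8 = (1884 - 39^2)/11 = 363/11 = 33, a_8 = floor((43 + 39)/33) = 2.
  m_9 = 33*2 - 39 = 27, d_9 = (1884 - 27^2)/33 = 1155/33 = 35, a_9 = floor((43 + 27)/35) = 2.
  m_10 = 35*2 - 27 = 43, d_10 = (1884 - 43^2)/35 = 35/35 = 1, a_10 = floor((43 + 43)/1) = 86.
  m_11 = 1*86 - 43 = 43, d_11 = (1884 - 43^2)/1 = 35/1 = 35: (m_11, d_11) = (m_1, d_1) = (43, 35), so from here the quotients repeat a_1, ..., a_10; the period length is 10.
So sqrt(1884) = [43; (2, 2, 7, 2, 28, 2, 7, 2, 2, 86)] with period length k = 10.
k is even, so the fundamental solution of x^2 - 1884y^2 = 1 is (p_{k-1}, q_{k-1}) = (p_9, q_9); compute convergents through index 9.
Convergents (p_i = a_i*p_{i-1} + p_{i-2}, q_i = a_i*q_{i-1} + q_{i-2} with p_{-2}=0, p_{-1}=1, q_{-2}=1, q_{-1}=0):
  i=0: a_0=43, p_0 = 43*1 + 0 = 43, q_0 = 43*0 + 1 = 1.
  i=1: a_1=2, p_1 = 2*43 + 1 = 87, q_1 = 2*1 + 0 = 2.
  i=2: a_2=2, p_2 = 2*87 + 43 = 217, q_2 = 2*2 + 1 = 5.
  i=3: a_3=7, p_3 = 7*217 + 87 = 1606, q_3 = 7*5 + 2 = 37.
  i=4: a_4=2, p_4 = 2*1606 + 217 = 3429, q_4 = 2*37 + 5 = 79.
  i=5: a_5=28, p_5 = 28*3429 + 1606 = 97618, q_5 = 28*79 + 37 = 2249.
  i=6: a_6=2, p_6 = 2*97618 + 3429 = 198665, q_6 = 2*2249 + 79 = 4577.
  i=7: a_7=7, p_7 = 7*198665 + 97618 = 1488273, q_7 = 7*4577 + 2249 = 34288.
  i=8: a_8=2, p_8 = 2*1488273 + 198665 = 3175211, q_8 = 2*34288 + 4577 = 73153.
  i=9: a_9=2, p_9 = 2*3175211 + 1488273 = 7838695, q_9 = 2*73153 + 34288 = 180594.
Check: 7838695^2 - 1884*180594^2 = 61445139303025 - 61445139303024 = 1, so (x, y) = (7838695, 180594) solves the equation, and by the theorem it is the least positive solution.

(x, y) = (7838695, 180594)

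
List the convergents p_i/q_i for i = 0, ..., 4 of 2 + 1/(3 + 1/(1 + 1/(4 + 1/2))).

Using the convergent recurrence p_i = a_i*p_{i-1} + p_{i-2}, q_i = a_i*q_{i-1} + q_{i-2} with p_{-2}=0, p_{-1}=1, q_{-2}=1, q_{-1}=0:
  i=0: a_0=2, p_0 = 2*1 + 0 = 2, q_0 = 2*0 + 1 = 1.
  i=1: a_1=3, p_1 = 3*2 + 1 = 7, q_1 = 3*1 + 0 = 3.
  i=2: a_2=1, p_2 = 1*7 + 2 = 9, q_2 = 1*3 + 1 = 4.
  i=3: a_3=4, p_3 = 4*9 + 7 = 43, q_3 = 4*4 + 3 = 19.
  i=4: a_4=2, p_4 = 2*43 + 9 = 95, q_4 = 2*19 + 4 = 42.

2/1, 7/3, 9/4, 43/19, 95/42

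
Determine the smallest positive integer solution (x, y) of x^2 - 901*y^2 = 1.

First expand sqrt(901) as a continued fraction. With x_i = (sqrt(901) + m_i)/d_i and (m_0, d_0) = (0, 1): a_0 = floor(sqrt(901)) = 30, since 30^2 = 900 <= 901 < 961 = 31^2.
Iterate m_{i+1} = d_i*a_i - m_i, d_{i+1} = (901 - m_{i+1}^2)/d_i, a_{i+1} = floor((a_0 + m_{i+1})/d_{i+1}):
  m_1 = 1*30 - 0 = 30, d_1 = (901 - 30^2)/1 = 1/1 = 1, a_1 = floor((30 + 30)/1) = 60.
  m_2 = 1*60 - 30 = 30, d_2 = (901 - 30^2)/1 = 1/1 = 1: (m_2, d_2) = (m_1, d_1) = (30, 1), so from here the quotient a_1 repeats; the period length is 1.
So sqrt(901) = [30; (60)] with period length k = 1.
k is odd, so (p_{k-1}, q_{k-1}) only solves x^2 - 901y^2 = -1 and the fundamental solution of x^2 - 901y^2 = 1 is (p_{2k-1}, q_{2k-1}) = (p_1, q_1); compute convergents through index 1, running through the period twice.
Convergents (p_i = a_i*p_{i-1} + p_{i-2}, q_i = a_i*q_{i-1} + q_{i-2} with p_{-2}=0, p_{-1}=1, q_{-2}=1, q_{-1}=0):
  i=0: a_0=30, p_0 = 30*1 + 0 = 30, q_0 = 30*0 + 1 = 1.
  i=1: a_1=60, p_1 = 60*30 + 1 = 1801, q_1 = 60*1 + 0 = 60.
Indeed p_0^2 - 901*q_0^2 = 900 - 901 = -1, not +1.
Check: 1801^2 - 901*60^2 = 3243601 - 3243600 = 1, so (x, y) = (1801, 60) solves the equation, and by the theorem it is the least positive solution.

(x, y) = (1801, 60)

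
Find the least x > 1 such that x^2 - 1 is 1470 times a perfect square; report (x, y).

(x, y) = (5291, 138)

First expand sqrt(1470) as a continued fraction. With x_i = (sqrt(1470) + m_i)/d_i and (m_0, d_0) = (0, 1): a_0 = floor(sqrt(1470)) = 38, since 38^2 = 1444 <= 1470 < 1521 = 39^2.
Iterate m_{i+1} = d_i*a_i - m_i, d_{i+1} = (1470 - m_{i+1}^2)/d_i, a_{i+1} = floor((a_0 + m_{i+1})/d_{i+1}):
  m_1 = 1*38 - 0 = 38, d_1 = (1470 - 38^2)/1 = 26/1 = 26, a_1 = floor((38 + 38)/26) = 2.
  m_2 = 26*2 - 38 = 14, d_2 = (1470 - 14^2)/26 = 1274/26 = 49, a_2 = floor((38 + 14)/49) = 1.
  m_3 = 49*1 - 14 = 35, d_3 = (1470 - 35^2)/49 = 245/49 = 5, a_3 = floor((38 + 35)/5) = 14.
  m_4 = 5*14 - 35 = 35, d_4 = (1470 - 35^2)/5 = 245/5 = 49, a_4 = floor((38 + 35)/49) = 1.
  m_5 = 49*1 - 35 = 14, d_5 = (1470 - 14^2)/49 = 1274/49 = 26, a_5 = floor((38 + 14)/26) = 2.
  m_6 = 26*2 - 14 = 38, d_6 = (1470 - 38^2)/26 = 26/26 = 1, a_6 = floor((38 + 38)/1) = 76.
  m_7 = 1*76 - 38 = 38, d_7 = (1470 - 38^2)/1 = 26/1 = 26: (m_7, d_7) = (m_1, d_1) = (38, 26), so from here the quotients repeat a_1, ..., a_6; the period length is 6.
So sqrt(1470) = [38; (2, 1, 14, 1, 2, 76)] with period length k = 6.
k is even, so the fundamental solution of x^2 - 1470y^2 = 1 is (p_{k-1}, q_{k-1}) = (p_5, q_5); compute convergents through index 5.
Convergents (p_i = a_i*p_{i-1} + p_{i-2}, q_i = a_i*q_{i-1} + q_{i-2} with p_{-2}=0, p_{-1}=1, q_{-2}=1, q_{-1}=0):
  i=0: a_0=38, p_0 = 38*1 + 0 = 38, q_0 = 38*0 + 1 = 1.
  i=1: a_1=2, p_1 = 2*38 + 1 = 77, q_1 = 2*1 + 0 = 2.
  i=2: a_2=1, p_2 = 1*77 + 38 = 115, q_2 = 1*2 + 1 = 3.
  i=3: a_3=14, p_3 = 14*115 + 77 = 1687, q_3 = 14*3 + 2 = 44.
  i=4: a_4=1, p_4 = 1*1687 + 115 = 1802, q_4 = 1*44 + 3 = 47.
  i=5: a_5=2, p_5 = 2*1802 + 1687 = 5291, q_5 = 2*47 + 44 = 138.
Check: 5291^2 - 1470*138^2 = 27994681 - 27994680 = 1, so (x, y) = (5291, 138) solves the equation, and by the theorem it is the least positive solution.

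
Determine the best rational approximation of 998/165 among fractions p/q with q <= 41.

Expand x = 998/165 as a continued fraction with the Euclidean algorithm:
  998 = 6*165 + 8, so a_0 = 6.
  165 = 20*8 + 5, so a_1 = 20.
  8 = 1*5 + 3, so a_2 = 1.
  5 = 1*3 + 2, so a_3 = 1.
  3 = 1*2 + 1, so a_4 = 1.
  2 = 2*1 + 0, so a_5 = 2.
so x = [6; 20, 1, 1, 1, 2].
Convergents (p_i = a_i*p_{i-1} + p_{i-2}, q_i = a_i*q_{i-1} + q_{i-2} with p_{-2}=0, p_{-1}=1, q_{-2}=1, q_{-1}=0), until the denominator exceeds 41:
  i=0: a_0=6, p_0 = 6*1 + 0 = 6, q_0 = 6*0 + 1 = 1.
  i=1: a_1=20, p_1 = 20*6 + 1 = 121, q_1 = 20*1 + 0 = 20.
  i=2: a_2=1, p_2 = 1*121 + 6 = 127, q_2 = 1*20 + 1 = 21.
  i=3: a_3=1, p_3 = 1*127 + 121 = 248, q_3 = 1*21 + 20 = 41.
  i=4: a_4=1, p_4 = 1*248 + 127 = 375, q_4 = 1*41 + 21 = 62.
q_4 = 62 > 41, so the last convergent with denominator <= 41 is p_3/q_3 = 248/41.
The closest fraction with denominator <= 41 is either p_3/q_3 or the intermediate fraction (k*p_3 + p_2)/(k*q_3 + q_2) with the largest k >= 1 whose denominator stays <= 41; these approach x as k grows, and every other convergent or intermediate fraction in range is farther away.
Largest k: floor((41 - q_2)/q_3) = floor((41 - 21)/41) = 0.
Since k = 0, no intermediate fraction beyond p_3/q_3 has denominator <= 41, so the convergent 248/41 is the closest (its error is |998*41 - 248*165|/(165*41) = 2/6765).

248/41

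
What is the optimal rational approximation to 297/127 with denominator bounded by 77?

Expand x = 297/127 as a continued fraction with the Euclidean algorithm:
  297 = 2*127 + 43, so a_0 = 2.
  127 = 2*43 + 41, so a_1 = 2.
  43 = 1*41 + 2, so a_2 = 1.
  41 = 20*2 + 1, so a_3 = 20.
  2 = 2*1 + 0, so a_4 = 2.
so x = [2; 2, 1, 20, 2].
Convergents (p_i = a_i*p_{i-1} + p_{i-2}, q_i = a_i*q_{i-1} + q_{i-2} with p_{-2}=0, p_{-1}=1, q_{-2}=1, q_{-1}=0), until the denominator exceeds 77:
  i=0: a_0=2, p_0 = 2*1 + 0 = 2, q_0 = 2*0 + 1 = 1.
  i=1: a_1=2, p_1 = 2*2 + 1 = 5, q_1 = 2*1 + 0 = 2.
  i=2: a_2=1, p_2 = 1*5 + 2 = 7, q_2 = 1*2 + 1 = 3.
  i=3: a_3=20, p_3 = 20*7 + 5 = 145, q_3 = 20*3 + 2 = 62.
  i=4: a_4=2, p_4 = 2*145 + 7 = 297, q_4 = 2*62 + 3 = 127.
q_4 = 127 > 77, so the last convergent with denominator <= 77 is p_3/q_3 = 145/62.
The closest fraction with denominator <= 77 is either p_3/q_3 or the intermediate fraction (k*p_3 + p_2)/(k*q_3 + q_2) with the largest k >= 1 whose denominator stays <= 77; these approach x as k grows, and every other convergent or intermediate fraction in range is farther away.
Largest k: floor((77 - q_2)/q_3) = floor((77 - 3)/62) = 1.
That gives (1*145 + 7)/(1*62 + 3) = 152/65.
Compare the errors: |x - 145/62| = |297*62 - 145*127|/(127*62) = 1/7874, and |x - 152/65| = |297*65 - 152*127|/(127*65) = 1/8255.
Cross-multiplying, 1*7874 = 7874 < 8255 = 1*8255, so 1/8255 is smaller: the intermediate fraction 152/65 is closer to x than 145/62.

152/65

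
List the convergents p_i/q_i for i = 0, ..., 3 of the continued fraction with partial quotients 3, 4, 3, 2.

3/1, 13/4, 42/13, 97/30

Using the convergent recurrence p_i = a_i*p_{i-1} + p_{i-2}, q_i = a_i*q_{i-1} + q_{i-2} with p_{-2}=0, p_{-1}=1, q_{-2}=1, q_{-1}=0:
  i=0: a_0=3, p_0 = 3*1 + 0 = 3, q_0 = 3*0 + 1 = 1.
  i=1: a_1=4, p_1 = 4*3 + 1 = 13, q_1 = 4*1 + 0 = 4.
  i=2: a_2=3, p_2 = 3*13 + 3 = 42, q_2 = 3*4 + 1 = 13.
  i=3: a_3=2, p_3 = 2*42 + 13 = 97, q_3 = 2*13 + 4 = 30.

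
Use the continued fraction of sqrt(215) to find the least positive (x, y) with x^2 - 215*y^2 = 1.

First expand sqrt(215) as a continued fraction. With x_i = (sqrt(215) + m_i)/d_i and (m_0, d_0) = (0, 1): a_0 = floor(sqrt(215)) = 14, since 14^2 = 196 <= 215 < 225 = 15^2.
Iterate m_{i+1} = d_i*a_i - m_i, d_{i+1} = (215 - m_{i+1}^2)/d_i, a_{i+1} = floor((a_0 + m_{i+1})/d_{i+1}):
  m_1 = 1*14 - 0 = 14, d_1 = (215 - 14^2)/1 = 19/1 = 19, a_1 = floor((14 + 14)/19) = 1.
  m_2 = 19*1 - 14 = 5, d_2 = (215 - 5^2)/19 = 190/19 = 10, a_2 = floor((14 + 5)/10) = 1.
  m_3 = 10*1 - 5 = 5, d_3 = (215 - 5^2)/10 = 190/10 = 19, a_3 = floor((14 + 5)/19) = 1.
  m_4 = 19*1 - 5 = 14, d_4 = (215 - 14^2)/19 = 19/19 = 1, a_4 = floor((14 + 14)/1) = 28.
  m_5 = 1*28 - 14 = 14, d_5 = (215 - 14^2)/1 = 19/1 = 19: (m_5, d_5) = (m_1, d_1) = (14, 19), so from here the quotients repeat a_1, ..., a_4; the period length is 4.
So sqrt(215) = [14; (1, 1, 1, 28)] with period length k = 4.
k is even, so the fundamental solution of x^2 - 215y^2 = 1 is (p_{k-1}, q_{k-1}) = (p_3, q_3); compute convergents through index 3.
Convergents (p_i = a_i*p_{i-1} + p_{i-2}, q_i = a_i*q_{i-1} + q_{i-2} with p_{-2}=0, p_{-1}=1, q_{-2}=1, q_{-1}=0):
  i=0: a_0=14, p_0 = 14*1 + 0 = 14, q_0 = 14*0 + 1 = 1.
  i=1: a_1=1, p_1 = 1*14 + 1 = 15, q_1 = 1*1 + 0 = 1.
  i=2: a_2=1, p_2 = 1*15 + 14 = 29, q_2 = 1*1 + 1 = 2.
  i=3: a_3=1, p_3 = 1*29 + 15 = 44, q_3 = 1*2 + 1 = 3.
Check: 44^2 - 215*3^2 = 1936 - 1935 = 1, so (x, y) = (44, 3) solves the equation, and by the theorem it is the least positive solution.

(x, y) = (44, 3)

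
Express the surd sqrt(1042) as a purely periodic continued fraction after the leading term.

Write x_i = (sqrt(1042) + m_i)/d_i with (m_0, d_0) = (0, 1). a_0 = floor(sqrt(1042)) = 32, since 32^2 = 1024 <= 1042 < 1089 = 33^2.
Iterate m_{i+1} = d_i*a_i - m_i, d_{i+1} = (1042 - m_{i+1}^2)/d_i, a_{i+1} = floor((a_0 + m_{i+1})/d_{i+1}):
  m_1 = 1*32 - 0 = 32, d_1 = (1042 - 32^2)/1 = 18/1 = 18, a_1 = floor((32 + 32)/18) = 3.
  m_2 = 18*3 - 32 = 22, d_2 = (1042 - 22^2)/18 = 558/18 = 31, a_2 = floor((32 + 22)/31) = 1.
  m_3 = 31*1 - 22 = 9, d_3 = (1042 - 9^2)/31 = 961/31 = 31, a_3 = floor((32 + 9)/31) = 1.
  m_4 = 31*1 - 9 = 22, d_4 = (1042 - 22^2)/31 = 558/31 = 18, a_4 = floor((32 + 22)/18) = 3.
  m_5 = 18*3 - 22 = 32, d_5 = (1042 - 32^2)/18 = 18/18 = 1, a_5 = floor((32 + 32)/1) = 64.
  m_6 = 1*64 - 32 = 32, d_6 = (1042 - 32^2)/1 = 18/1 = 18: (m_6, d_6) = (m_1, d_1) = (32, 18), so from here the quotients repeat a_1, ..., a_5; the period length is 5.
Hence the expansion of sqrt(1042) is a_0 = 32 followed by the repeating block 3, 1, 1, 3, 64 (period 5).

[32; (3, 1, 1, 3, 64)]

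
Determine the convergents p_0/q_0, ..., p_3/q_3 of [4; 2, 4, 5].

4/1, 9/2, 40/9, 209/47

Using the convergent recurrence p_i = a_i*p_{i-1} + p_{i-2}, q_i = a_i*q_{i-1} + q_{i-2} with p_{-2}=0, p_{-1}=1, q_{-2}=1, q_{-1}=0:
  i=0: a_0=4, p_0 = 4*1 + 0 = 4, q_0 = 4*0 + 1 = 1.
  i=1: a_1=2, p_1 = 2*4 + 1 = 9, q_1 = 2*1 + 0 = 2.
  i=2: a_2=4, p_2 = 4*9 + 4 = 40, q_2 = 4*2 + 1 = 9.
  i=3: a_3=5, p_3 = 5*40 + 9 = 209, q_3 = 5*9 + 2 = 47.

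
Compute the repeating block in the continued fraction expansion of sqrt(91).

Write x_i = (sqrt(91) + m_i)/d_i with (m_0, d_0) = (0, 1). a_0 = floor(sqrt(91)) = 9, since 9^2 = 81 <= 91 < 100 = 10^2.
Iterate m_{i+1} = d_i*a_i - m_i, d_{i+1} = (91 - m_{i+1}^2)/d_i, a_{i+1} = floor((a_0 + m_{i+1})/d_{i+1}):
  m_1 = 1*9 - 0 = 9, d_1 = (91 - 9^2)/1 = 10/1 = 10, a_1 = floor((9 + 9)/10) = 1.
  m_2 = 10*1 - 9 = 1, d_2 = (91 - 1^2)/10 = 90/10 = 9, a_2 = floor((9 + 1)/9) = 1.
  m_3 = 9*1 - 1 = 8, d_3 = (91 - 8^2)/9 = 27/9 = 3, a_3 = floor((9 + 8)/3) = 5.
  m_4 = 3*5 - 8 = 7, d_4 = (91 - 7^2)/3 = 42/3 = 14, a_4 = floor((9 + 7)/14) = 1.
  m_5 = 14*1 - 7 = 7, d_5 = (91 - 7^2)/14 = 42/14 = 3, a_5 = floor((9 + 7)/3) = 5.
  m_6 = 3*5 - 7 = 8, d_6 = (91 - 8^2)/3 = 27/3 = 9, a_6 = floor((9 + 8)/9) = 1.
  m_7 = 9*1 - 8 = 1, d_7 = (91 - 1^2)/9 = 90/9 = 10, a_7 = floor((9 + 1)/10) = 1.
  m_8 = 10*1 - 1 = 9, d_8 = (91 - 9^2)/10 = 10/10 = 1, a_8 = floor((9 + 9)/1) = 18.
  m_9 = 1*18 - 9 = 9, d_9 = (91 - 9^2)/1 = 10/1 = 10: (m_9, d_9) = (m_1, d_1) = (9, 10), so from here the quotients repeat a_1, ..., a_8; the period length is 8.
Hence the expansion of sqrt(91) is a_0 = 9 followed by the repeating block 1, 1, 5, 1, 5, 1, 1, 18 (period 8).

[9; (1, 1, 5, 1, 5, 1, 1, 18)]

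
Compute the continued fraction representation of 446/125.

[3; 1, 1, 3, 5, 1, 2]

Run the Euclidean algorithm on 446 and 125; the successive quotients are the partial quotients a_0, a_1, ... (each step inverts the fractional part left over by the previous one):
  446 = 3*125 + 71, so a_0 = 3.
  125 = 1*71 + 54, so a_1 = 1.
  71 = 1*54 + 17, so a_2 = 1.
  54 = 3*17 + 3, so a_3 = 3.
  17 = 5*3 + 2, so a_4 = 5.
  3 = 1*2 + 1, so a_5 = 1.
  2 = 2*1 + 0, so a_6 = 2.
The remainder reaches 0 after 7 divisions, so the expansion has 7 partial quotients, read off in order.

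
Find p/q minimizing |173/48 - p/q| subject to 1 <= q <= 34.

119/33

Expand x = 173/48 as a continued fraction with the Euclidean algorithm:
  173 = 3*48 + 29, so a_0 = 3.
  48 = 1*29 + 19, so a_1 = 1.
  29 = 1*19 + 10, so a_2 = 1.
  19 = 1*10 + 9, so a_3 = 1.
  10 = 1*9 + 1, so a_4 = 1.
  9 = 9*1 + 0, so a_5 = 9.
so x = [3; 1, 1, 1, 1, 9].
Convergents (p_i = a_i*p_{i-1} + p_{i-2}, q_i = a_i*q_{i-1} + q_{i-2} with p_{-2}=0, p_{-1}=1, q_{-2}=1, q_{-1}=0), until the denominator exceeds 34:
  i=0: a_0=3, p_0 = 3*1 + 0 = 3, q_0 = 3*0 + 1 = 1.
  i=1: a_1=1, p_1 = 1*3 + 1 = 4, q_1 = 1*1 + 0 = 1.
  i=2: a_2=1, p_2 = 1*4 + 3 = 7, q_2 = 1*1 + 1 = 2.
  i=3: a_3=1, p_3 = 1*7 + 4 = 11, q_3 = 1*2 + 1 = 3.
  i=4: a_4=1, p_4 = 1*11 + 7 = 18, q_4 = 1*3 + 2 = 5.
  i=5: a_5=9, p_5 = 9*18 + 11 = 173, q_5 = 9*5 + 3 = 48.
q_5 = 48 > 34, so the last convergent with denominator <= 34 is p_4/q_4 = 18/5.
The closest fraction with denominator <= 34 is either p_4/q_4 or the intermediate fraction (k*p_4 + p_3)/(k*q_4 + q_3) with the largest k >= 1 whose denominator stays <= 34; these approach x as k grows, and every other convergent or intermediate fraction in range is farther away.
Largest k: floor((34 - q_3)/q_4) = floor((34 - 3)/5) = 6.
That gives (6*18 + 11)/(6*5 + 3) = 119/33.
Compare the errors: |x - 18/5| = |173*5 - 18*48|/(48*5) = 1/240, and |x - 119/33| = |173*33 - 119*48|/(48*33) = 3/1584.
Cross-multiplying, 3*240 = 720 < 1584 = 1*1584, so 3/1584 is smaller: the intermediate fraction 119/33 is closer to x than 18/5.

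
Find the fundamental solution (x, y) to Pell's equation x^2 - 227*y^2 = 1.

First expand sqrt(227) as a continued fraction. With x_i = (sqrt(227) + m_i)/d_i and (m_0, d_0) = (0, 1): a_0 = floor(sqrt(227)) = 15, since 15^2 = 225 <= 227 < 256 = 16^2.
Iterate m_{i+1} = d_i*a_i - m_i, d_{i+1} = (227 - m_{i+1}^2)/d_i, a_{i+1} = floor((a_0 + m_{i+1})/d_{i+1}):
  m_1 = 1*15 - 0 = 15, d_1 = (227 - 15^2)/1 = 2/1 = 2, a_1 = floor((15 + 15)/2) = 15.
  m_2 = 2*15 - 15 = 15, d_2 = (227 - 15^2)/2 = 2/2 = 1, a_2 = floor((15 + 15)/1) = 30.
  m_3 = 1*30 - 15 = 15, d_3 = (227 - 15^2)/1 = 2/1 = 2: (m_3, d_3) = (m_1, d_1) = (15, 2), so from here the quotients repeat a_1, a_2; the period length is 2.
So sqrt(227) = [15; (15, 30)] with period length k = 2.
k is even, so the fundamental solution of x^2 - 227y^2 = 1 is (p_{k-1}, q_{k-1}) = (p_1, q_1); compute convergents through index 1.
Convergents (p_i = a_i*p_{i-1} + p_{i-2}, q_i = a_i*q_{i-1} + q_{i-2} with p_{-2}=0, p_{-1}=1, q_{-2}=1, q_{-1}=0):
  i=0: a_0=15, p_0 = 15*1 + 0 = 15, q_0 = 15*0 + 1 = 1.
  i=1: a_1=15, p_1 = 15*15 + 1 = 226, q_1 = 15*1 + 0 = 15.
Check: 226^2 - 227*15^2 = 51076 - 51075 = 1, so (x, y) = (226, 15) solves the equation, and by the theorem it is the least positive solution.

(x, y) = (226, 15)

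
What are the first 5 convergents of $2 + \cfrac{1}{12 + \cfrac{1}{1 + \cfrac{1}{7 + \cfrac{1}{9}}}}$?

2/1, 25/12, 27/13, 214/103, 1953/940

Using the convergent recurrence p_i = a_i*p_{i-1} + p_{i-2}, q_i = a_i*q_{i-1} + q_{i-2} with p_{-2}=0, p_{-1}=1, q_{-2}=1, q_{-1}=0:
  i=0: a_0=2, p_0 = 2*1 + 0 = 2, q_0 = 2*0 + 1 = 1.
  i=1: a_1=12, p_1 = 12*2 + 1 = 25, q_1 = 12*1 + 0 = 12.
  i=2: a_2=1, p_2 = 1*25 + 2 = 27, q_2 = 1*12 + 1 = 13.
  i=3: a_3=7, p_3 = 7*27 + 25 = 214, q_3 = 7*13 + 12 = 103.
  i=4: a_4=9, p_4 = 9*214 + 27 = 1953, q_4 = 9*103 + 13 = 940.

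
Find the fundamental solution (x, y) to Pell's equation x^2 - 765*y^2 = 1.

(x, y) = (285769, 10332)

First expand sqrt(765) as a continued fraction. With x_i = (sqrt(765) + m_i)/d_i and (m_0, d_0) = (0, 1): a_0 = floor(sqrt(765)) = 27, since 27^2 = 729 <= 765 < 784 = 28^2.
Iterate m_{i+1} = d_i*a_i - m_i, d_{i+1} = (765 - m_{i+1}^2)/d_i, a_{i+1} = floor((a_0 + m_{i+1})/d_{i+1}):
  m_1 = 1*27 - 0 = 27, d_1 = (765 - 27^2)/1 = 36/1 = 36, a_1 = floor((27 + 27)/36) = 1.
  m_2 = 36*1 - 27 = 9, d_2 = (765 - 9^2)/36 = 684/36 = 19, a_2 = floor((27 + 9)/19) = 1.
  m_3 = 19*1 - 9 = 10, d_3 = (765 - 10^2)/19 = 665/19 = 35, a_3 = floor((27 + 10)/35) = 1.
  m_4 = 35*1 - 10 = 25, d_4 = (765 - 25^2)/35 = 140/35 = 4, a_4 = floor((27 + 25)/4) = 13.
  m_5 = 4*13 - 25 = 27, d_5 = (765 - 27^2)/4 = 36/4 = 9, a_5 = floor((27 + 27)/9) = 6.
  m_6 = 9*6 - 27 = 27, d_6 = (765 - 27^2)/9 = 36/9 = 4, a_6 = floor((27 + 27)/4) = 13.
  m_7 = 4*13 - 27 = 25, d_7 = (765 - 25^2)/4 = 140/4 = 35, a_7 = floor((27 + 25)/35) = 1.
  m_8 = 35*1 - 25 = 10, d_8 = (765 - 10^2)/35 = 665/35 = 19, a_8 = floor((27 + 10)/19) = 1.
  m_9 = 19*1 - 10 = 9, d_9 = (765 - 9^2)/19 = 684/19 = 36, a_9 = floor((27 + 9)/36) = 1.
  m_10 = 36*1 - 9 = 27, d_10 = (765 - 27^2)/36 = 36/36 = 1, a_10 = floor((27 + 27)/1) = 54.
  m_11 = 1*54 - 27 = 27, d_11 = (765 - 27^2)/1 = 36/1 = 36: (m_11, d_11) = (m_1, d_1) = (27, 36), so from here the quotients repeat a_1, ..., a_10; the period length is 10.
So sqrt(765) = [27; (1, 1, 1, 13, 6, 13, 1, 1, 1, 54)] with period length k = 10.
k is even, so the fundamental solution of x^2 - 765y^2 = 1 is (p_{k-1}, q_{k-1}) = (p_9, q_9); compute convergents through index 9.
Convergents (p_i = a_i*p_{i-1} + p_{i-2}, q_i = a_i*q_{i-1} + q_{i-2} with p_{-2}=0, p_{-1}=1, q_{-2}=1, q_{-1}=0):
  i=0: a_0=27, p_0 = 27*1 + 0 = 27, q_0 = 27*0 + 1 = 1.
  i=1: a_1=1, p_1 = 1*27 + 1 = 28, q_1 = 1*1 + 0 = 1.
  i=2: a_2=1, p_2 = 1*28 + 27 = 55, q_2 = 1*1 + 1 = 2.
  i=3: a_3=1, p_3 = 1*55 + 28 = 83, q_3 = 1*2 + 1 = 3.
  i=4: a_4=13, p_4 = 13*83 + 55 = 1134, q_4 = 13*3 + 2 = 41.
  i=5: a_5=6, p_5 = 6*1134 + 83 = 6887, q_5 = 6*41 + 3 = 249.
  i=6: a_6=13, p_6 = 13*6887 + 1134 = 90665, q_6 = 13*249 + 41 = 3278.
  i=7: a_7=1, p_7 = 1*90665 + 6887 = 97552, q_7 = 1*3278 + 249 = 3527.
  i=8: a_8=1, p_8 = 1*97552 + 90665 = 188217, q_8 = 1*3527 + 3278 = 6805.
  i=9: a_9=1, p_9 = 1*188217 + 97552 = 285769, q_9 = 1*6805 + 3527 = 10332.
Check: 285769^2 - 765*10332^2 = 81663921361 - 81663921360 = 1, so (x, y) = (285769, 10332) solves the equation, and by the theorem it is the least positive solution.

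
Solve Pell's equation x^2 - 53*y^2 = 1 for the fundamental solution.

(x, y) = (66249, 9100)

First expand sqrt(53) as a continued fraction. With x_i = (sqrt(53) + m_i)/d_i and (m_0, d_0) = (0, 1): a_0 = floor(sqrt(53)) = 7, since 7^2 = 49 <= 53 < 64 = 8^2.
Iterate m_{i+1} = d_i*a_i - m_i, d_{i+1} = (53 - m_{i+1}^2)/d_i, a_{i+1} = floor((a_0 + m_{i+1})/d_{i+1}):
  m_1 = 1*7 - 0 = 7, d_1 = (53 - 7^2)/1 = 4/1 = 4, a_1 = floor((7 + 7)/4) = 3.
  m_2 = 4*3 - 7 = 5, d_2 = (53 - 5^2)/4 = 28/4 = 7, a_2 = floor((7 + 5)/7) = 1.
  m_3 = 7*1 - 5 = 2, d_3 = (53 - 2^2)/7 = 49/7 = 7, a_3 = floor((7 + 2)/7) = 1.
  m_4 = 7*1 - 2 = 5, d_4 = (53 - 5^2)/7 = 28/7 = 4, a_4 = floor((7 + 5)/4) = 3.
  m_5 = 4*3 - 5 = 7, d_5 = (53 - 7^2)/4 = 4/4 = 1, a_5 = floor((7 + 7)/1) = 14.
  m_6 = 1*14 - 7 = 7, d_6 = (53 - 7^2)/1 = 4/1 = 4: (m_6, d_6) = (m_1, d_1) = (7, 4), so from here the quotients repeat a_1, ..., a_5; the period length is 5.
So sqrt(53) = [7; (3, 1, 1, 3, 14)] with period length k = 5.
k is odd, so (p_{k-1}, q_{k-1}) only solves x^2 - 53y^2 = -1 and the fundamental solution of x^2 - 53y^2 = 1 is (p_{2k-1}, q_{2k-1}) = (p_9, q_9); compute convergents through index 9, running through the period twice.
Convergents (p_i = a_i*p_{i-1} + p_{i-2}, q_i = a_i*q_{i-1} + q_{i-2} with p_{-2}=0, p_{-1}=1, q_{-2}=1, q_{-1}=0):
  i=0: a_0=7, p_0 = 7*1 + 0 = 7, q_0 = 7*0 + 1 = 1.
  i=1: a_1=3, p_1 = 3*7 + 1 = 22, q_1 = 3*1 + 0 = 3.
  i=2: a_2=1, p_2 = 1*22 + 7 = 29, q_2 = 1*3 + 1 = 4.
  i=3: a_3=1, p_3 = 1*29 + 22 = 51, q_3 = 1*4 + 3 = 7.
  i=4: a_4=3, p_4 = 3*51 + 29 = 182, q_4 = 3*7 + 4 = 25.
  i=5: a_5=14, p_5 = 14*182 + 51 = 2599, q_5 = 14*25 + 7 = 357.
  i=6: a_6=3, p_6 = 3*2599 + 182 = 7979, q_6 = 3*357 + 25 = 1096.
  i=7: a_7=1, p_7 = 1*7979 + 2599 = 10578, q_7 = 1*1096 + 357 = 1453.
  i=8: a_8=1, p_8 = 1*10578 + 7979 = 18557, q_8 = 1*1453 + 1096 = 2549.
  i=9: a_9=3, p_9 = 3*18557 + 10578 = 66249, q_9 = 3*2549 + 1453 = 9100.
Indeed p_4^2 - 53*q_4^2 = 33124 - 33125 = -1, not +1.
Check: 66249^2 - 53*9100^2 = 4388930001 - 4388930000 = 1, so (x, y) = (66249, 9100) solves the equation, and by the theorem it is the least positive solution.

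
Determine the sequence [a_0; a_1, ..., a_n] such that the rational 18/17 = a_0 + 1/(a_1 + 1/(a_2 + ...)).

[1; 17]

Run the Euclidean algorithm on 18 and 17; the successive quotients are the partial quotients a_0, a_1, ... (each step inverts the fractional part left over by the previous one):
  18 = 1*17 + 1, so a_0 = 1.
  17 = 17*1 + 0, so a_1 = 17.
The remainder reaches 0 after 2 divisions, so the expansion has 2 partial quotients, read off in order.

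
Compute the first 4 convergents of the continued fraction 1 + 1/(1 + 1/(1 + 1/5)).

Using the convergent recurrence p_i = a_i*p_{i-1} + p_{i-2}, q_i = a_i*q_{i-1} + q_{i-2} with p_{-2}=0, p_{-1}=1, q_{-2}=1, q_{-1}=0:
  i=0: a_0=1, p_0 = 1*1 + 0 = 1, q_0 = 1*0 + 1 = 1.
  i=1: a_1=1, p_1 = 1*1 + 1 = 2, q_1 = 1*1 + 0 = 1.
  i=2: a_2=1, p_2 = 1*2 + 1 = 3, q_2 = 1*1 + 1 = 2.
  i=3: a_3=5, p_3 = 5*3 + 2 = 17, q_3 = 5*2 + 1 = 11.

1/1, 2/1, 3/2, 17/11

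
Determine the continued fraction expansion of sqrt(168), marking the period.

Write x_i = (sqrt(168) + m_i)/d_i with (m_0, d_0) = (0, 1). a_0 = floor(sqrt(168)) = 12, since 12^2 = 144 <= 168 < 169 = 13^2.
Iterate m_{i+1} = d_i*a_i - m_i, d_{i+1} = (168 - m_{i+1}^2)/d_i, a_{i+1} = floor((a_0 + m_{i+1})/d_{i+1}):
  m_1 = 1*12 - 0 = 12, d_1 = (168 - 12^2)/1 = 24/1 = 24, a_1 = floor((12 + 12)/24) = 1.
  m_2 = 24*1 - 12 = 12, d_2 = (168 - 12^2)/24 = 24/24 = 1, a_2 = floor((12 + 12)/1) = 24.
  m_3 = 1*24 - 12 = 12, d_3 = (168 - 12^2)/1 = 24/1 = 24: (m_3, d_3) = (m_1, d_1) = (12, 24), so from here the quotients repeat a_1, a_2; the period length is 2.
Hence the expansion of sqrt(168) is a_0 = 12 followed by the repeating block 1, 24 (period 2).

[12; (1, 24)]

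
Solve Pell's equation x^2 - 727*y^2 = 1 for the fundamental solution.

First expand sqrt(727) as a continued fraction. With x_i = (sqrt(727) + m_i)/d_i and (m_0, d_0) = (0, 1): a_0 = floor(sqrt(727)) = 26, since 26^2 = 676 <= 727 < 729 = 27^2.
Iterate m_{i+1} = d_i*a_i - m_i, d_{i+1} = (727 - m_{i+1}^2)/d_i, a_{i+1} = floor((a_0 + m_{i+1})/d_{i+1}):
  m_1 = 1*26 - 0 = 26, d_1 = (727 - 26^2)/1 = 51/1 = 51, a_1 = floor((26 + 26)/51) = 1.
  m_2 = 51*1 - 26 = 25, d_2 = (727 - 25^2)/51 = 102/51 = 2, a_2 = floor((26 + 25)/2) = 25.
  m_3 = 2*25 - 25 = 25, d_3 = (727 - 25^2)/2 = 102/2 = 51, a_3 = floor((26 + 25)/51) = 1.
  m_4 = 51*1 - 25 = 26, d_4 = (727 - 26^2)/51 = 51/51 = 1, a_4 = floor((26 + 26)/1) = 52.
  m_5 = 1*52 - 26 = 26, d_5 = (727 - 26^2)/1 = 51/1 = 51: (m_5, d_5) = (m_1, d_1) = (26, 51), so from here the quotients repeat a_1, ..., a_4; the period length is 4.
So sqrt(727) = [26; (1, 25, 1, 52)] with period length k = 4.
k is even, so the fundamental solution of x^2 - 727y^2 = 1 is (p_{k-1}, q_{k-1}) = (p_3, q_3); compute convergents through index 3.
Convergents (p_i = a_i*p_{i-1} + p_{i-2}, q_i = a_i*q_{i-1} + q_{i-2} with p_{-2}=0, p_{-1}=1, q_{-2}=1, q_{-1}=0):
  i=0: a_0=26, p_0 = 26*1 + 0 = 26, q_0 = 26*0 + 1 = 1.
  i=1: a_1=1, p_1 = 1*26 + 1 = 27, q_1 = 1*1 + 0 = 1.
  i=2: a_2=25, p_2 = 25*27 + 26 = 701, q_2 = 25*1 + 1 = 26.
  i=3: a_3=1, p_3 = 1*701 + 27 = 728, q_3 = 1*26 + 1 = 27.
Check: 728^2 - 727*27^2 = 529984 - 529983 = 1, so (x, y) = (728, 27) solves the equation, and by the theorem it is the least positive solution.

(x, y) = (728, 27)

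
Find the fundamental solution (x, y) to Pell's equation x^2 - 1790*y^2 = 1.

(x, y) = (60501, 1430)

First expand sqrt(1790) as a continued fraction. With x_i = (sqrt(1790) + m_i)/d_i and (m_0, d_0) = (0, 1): a_0 = floor(sqrt(1790)) = 42, since 42^2 = 1764 <= 1790 < 1849 = 43^2.
Iterate m_{i+1} = d_i*a_i - m_i, d_{i+1} = (1790 - m_{i+1}^2)/d_i, a_{i+1} = floor((a_0 + m_{i+1})/d_{i+1}):
  m_1 = 1*42 - 0 = 42, d_1 = (1790 - 42^2)/1 = 26/1 = 26, a_1 = floor((42 + 42)/26) = 3.
  m_2 = 26*3 - 42 = 36, d_2 = (1790 - 36^2)/26 = 494/26 = 19, a_2 = floor((42 + 36)/19) = 4.
  m_3 = 19*4 - 36 = 40, d_3 = (1790 - 40^2)/19 = 190/19 = 10, a_3 = floor((42 + 40)/10) = 8.
  m_4 = 10*8 - 40 = 40, d_4 = (1790 - 40^2)/10 = 190/10 = 19, a_4 = floor((42 + 40)/19) = 4.
  m_5 = 19*4 - 40 = 36, d_5 = (1790 - 36^2)/19 = 494/19 = 26, a_5 = floor((42 + 36)/26) = 3.
  m_6 = 26*3 - 36 = 42, d_6 = (1790 - 42^2)/26 = 26/26 = 1, a_6 = floor((42 + 42)/1) = 84.
  m_7 = 1*84 - 42 = 42, d_7 = (1790 - 42^2)/1 = 26/1 = 26: (m_7, d_7) = (m_1, d_1) = (42, 26), so from here the quotients repeat a_1, ..., a_6; the period length is 6.
So sqrt(1790) = [42; (3, 4, 8, 4, 3, 84)] with period length k = 6.
k is even, so the fundamental solution of x^2 - 1790y^2 = 1 is (p_{k-1}, q_{k-1}) = (p_5, q_5); compute convergents through index 5.
Convergents (p_i = a_i*p_{i-1} + p_{i-2}, q_i = a_i*q_{i-1} + q_{i-2} with p_{-2}=0, p_{-1}=1, q_{-2}=1, q_{-1}=0):
  i=0: a_0=42, p_0 = 42*1 + 0 = 42, q_0 = 42*0 + 1 = 1.
  i=1: a_1=3, p_1 = 3*42 + 1 = 127, q_1 = 3*1 + 0 = 3.
  i=2: a_2=4, p_2 = 4*127 + 42 = 550, q_2 = 4*3 + 1 = 13.
  i=3: a_3=8, p_3 = 8*550 + 127 = 4527, q_3 = 8*13 + 3 = 107.
  i=4: a_4=4, p_4 = 4*4527 + 550 = 18658, q_4 = 4*107 + 13 = 441.
  i=5: a_5=3, p_5 = 3*18658 + 4527 = 60501, q_5 = 3*441 + 107 = 1430.
Check: 60501^2 - 1790*1430^2 = 3660371001 - 3660371000 = 1, so (x, y) = (60501, 1430) solves the equation, and by the theorem it is the least positive solution.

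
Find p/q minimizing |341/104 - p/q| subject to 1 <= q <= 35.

59/18

Expand x = 341/104 as a continued fraction with the Euclidean algorithm:
  341 = 3*104 + 29, so a_0 = 3.
  104 = 3*29 + 17, so a_1 = 3.
  29 = 1*17 + 12, so a_2 = 1.
  17 = 1*12 + 5, so a_3 = 1.
  12 = 2*5 + 2, so a_4 = 2.
  5 = 2*2 + 1, so a_5 = 2.
  2 = 2*1 + 0, so a_6 = 2.
so x = [3; 3, 1, 1, 2, 2, 2].
Convergents (p_i = a_i*p_{i-1} + p_{i-2}, q_i = a_i*q_{i-1} + q_{i-2} with p_{-2}=0, p_{-1}=1, q_{-2}=1, q_{-1}=0), until the denominator exceeds 35:
  i=0: a_0=3, p_0 = 3*1 + 0 = 3, q_0 = 3*0 + 1 = 1.
  i=1: a_1=3, p_1 = 3*3 + 1 = 10, q_1 = 3*1 + 0 = 3.
  i=2: a_2=1, p_2 = 1*10 + 3 = 13, q_2 = 1*3 + 1 = 4.
  i=3: a_3=1, p_3 = 1*13 + 10 = 23, q_3 = 1*4 + 3 = 7.
  i=4: a_4=2, p_4 = 2*23 + 13 = 59, q_4 = 2*7 + 4 = 18.
  i=5: a_5=2, p_5 = 2*59 + 23 = 141, q_5 = 2*18 + 7 = 43.
q_5 = 43 > 35, so the last convergent with denominator <= 35 is p_4/q_4 = 59/18.
The closest fraction with denominator <= 35 is either p_4/q_4 or the intermediate fraction (k*p_4 + p_3)/(k*q_4 + q_3) with the largest k >= 1 whose denominator stays <= 35; these approach x as k grows, and every other convergent or intermediate fraction in range is farther away.
Largest k: floor((35 - q_3)/q_4) = floor((35 - 7)/18) = 1.
That gives (1*59 + 23)/(1*18 + 7) = 82/25.
Compare the errors: |x - 59/18| = |341*18 - 59*104|/(104*18) = 2/1872, and |x - 82/25| = |341*25 - 82*104|/(104*25) = 3/2600.
Cross-multiplying, 2*2600 = 5200 < 5616 = 3*1872, so 2/1872 is smaller: the convergent 59/18 is closer to x than 82/25.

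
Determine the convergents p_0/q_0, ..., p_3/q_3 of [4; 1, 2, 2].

4/1, 5/1, 14/3, 33/7

Using the convergent recurrence p_i = a_i*p_{i-1} + p_{i-2}, q_i = a_i*q_{i-1} + q_{i-2} with p_{-2}=0, p_{-1}=1, q_{-2}=1, q_{-1}=0:
  i=0: a_0=4, p_0 = 4*1 + 0 = 4, q_0 = 4*0 + 1 = 1.
  i=1: a_1=1, p_1 = 1*4 + 1 = 5, q_1 = 1*1 + 0 = 1.
  i=2: a_2=2, p_2 = 2*5 + 4 = 14, q_2 = 2*1 + 1 = 3.
  i=3: a_3=2, p_3 = 2*14 + 5 = 33, q_3 = 2*3 + 1 = 7.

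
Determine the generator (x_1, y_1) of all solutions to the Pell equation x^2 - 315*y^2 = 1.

(x, y) = (71, 4)

First expand sqrt(315) as a continued fraction. With x_i = (sqrt(315) + m_i)/d_i and (m_0, d_0) = (0, 1): a_0 = floor(sqrt(315)) = 17, since 17^2 = 289 <= 315 < 324 = 18^2.
Iterate m_{i+1} = d_i*a_i - m_i, d_{i+1} = (315 - m_{i+1}^2)/d_i, a_{i+1} = floor((a_0 + m_{i+1})/d_{i+1}):
  m_1 = 1*17 - 0 = 17, d_1 = (315 - 17^2)/1 = 26/1 = 26, a_1 = floor((17 + 17)/26) = 1.
  m_2 = 26*1 - 17 = 9, d_2 = (315 - 9^2)/26 = 234/26 = 9, a_2 = floor((17 + 9)/9) = 2.
  m_3 = 9*2 - 9 = 9, d_3 = (315 - 9^2)/9 = 234/9 = 26, a_3 = floor((17 + 9)/26) = 1.
  m_4 = 26*1 - 9 = 17, d_4 = (315 - 17^2)/26 = 26/26 = 1, a_4 = floor((17 + 17)/1) = 34.
  m_5 = 1*34 - 17 = 17, d_5 = (315 - 17^2)/1 = 26/1 = 26: (m_5, d_5) = (m_1, d_1) = (17, 26), so from here the quotients repeat a_1, ..., a_4; the period length is 4.
So sqrt(315) = [17; (1, 2, 1, 34)] with period length k = 4.
k is even, so the fundamental solution of x^2 - 315y^2 = 1 is (p_{k-1}, q_{k-1}) = (p_3, q_3); compute convergents through index 3.
Convergents (p_i = a_i*p_{i-1} + p_{i-2}, q_i = a_i*q_{i-1} + q_{i-2} with p_{-2}=0, p_{-1}=1, q_{-2}=1, q_{-1}=0):
  i=0: a_0=17, p_0 = 17*1 + 0 = 17, q_0 = 17*0 + 1 = 1.
  i=1: a_1=1, p_1 = 1*17 + 1 = 18, q_1 = 1*1 + 0 = 1.
  i=2: a_2=2, p_2 = 2*18 + 17 = 53, q_2 = 2*1 + 1 = 3.
  i=3: a_3=1, p_3 = 1*53 + 18 = 71, q_3 = 1*3 + 1 = 4.
Check: 71^2 - 315*4^2 = 5041 - 5040 = 1, so (x, y) = (71, 4) solves the equation, and by the theorem it is the least positive solution.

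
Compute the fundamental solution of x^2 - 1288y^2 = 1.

First expand sqrt(1288) as a continued fraction. With x_i = (sqrt(1288) + m_i)/d_i and (m_0, d_0) = (0, 1): a_0 = floor(sqrt(1288)) = 35, since 35^2 = 1225 <= 1288 < 1296 = 36^2.
Iterate m_{i+1} = d_i*a_i - m_i, d_{i+1} = (1288 - m_{i+1}^2)/d_i, a_{i+1} = floor((a_0 + m_{i+1})/d_{i+1}):
  m_1 = 1*35 - 0 = 35, d_1 = (1288 - 35^2)/1 = 63/1 = 63, a_1 = floor((35 + 35)/63) = 1.
  m_2 = 63*1 - 35 = 28, d_2 = (1288 - 28^2)/63 = 504/63 = 8, a_2 = floor((35 + 28)/8) = 7.
  m_3 = 8*7 - 28 = 28, d_3 = (1288 - 28^2)/8 = 504/8 = 63, a_3 = floor((35 + 28)/63) = 1.
  m_4 = 63*1 - 28 = 35, d_4 = (1288 - 35^2)/63 = 63/63 = 1, a_4 = floor((35 + 35)/1) = 70.
  m_5 = 1*70 - 35 = 35, d_5 = (1288 - 35^2)/1 = 63/1 = 63: (m_5, d_5) = (m_1, d_1) = (35, 63), so from here the quotients repeat a_1, ..., a_4; the period length is 4.
So sqrt(1288) = [35; (1, 7, 1, 70)] with period length k = 4.
k is even, so the fundamental solution of x^2 - 1288y^2 = 1 is (p_{k-1}, q_{k-1}) = (p_3, q_3); compute convergents through index 3.
Convergents (p_i = a_i*p_{i-1} + p_{i-2}, q_i = a_i*q_{i-1} + q_{i-2} with p_{-2}=0, p_{-1}=1, q_{-2}=1, q_{-1}=0):
  i=0: a_0=35, p_0 = 35*1 + 0 = 35, q_0 = 35*0 + 1 = 1.
  i=1: a_1=1, p_1 = 1*35 + 1 = 36, q_1 = 1*1 + 0 = 1.
  i=2: a_2=7, p_2 = 7*36 + 35 = 287, q_2 = 7*1 + 1 = 8.
  i=3: a_3=1, p_3 = 1*287 + 36 = 323, q_3 = 1*8 + 1 = 9.
Check: 323^2 - 1288*9^2 = 104329 - 104328 = 1, so (x, y) = (323, 9) solves the equation, and by the theorem it is the least positive solution.

(x, y) = (323, 9)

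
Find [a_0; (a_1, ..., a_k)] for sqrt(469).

Write x_i = (sqrt(469) + m_i)/d_i with (m_0, d_0) = (0, 1). a_0 = floor(sqrt(469)) = 21, since 21^2 = 441 <= 469 < 484 = 22^2.
Iterate m_{i+1} = d_i*a_i - m_i, d_{i+1} = (469 - m_{i+1}^2)/d_i, a_{i+1} = floor((a_0 + m_{i+1})/d_{i+1}):
  m_1 = 1*21 - 0 = 21, d_1 = (469 - 21^2)/1 = 28/1 = 28, a_1 = floor((21 + 21)/28) = 1.
  m_2 = 28*1 - 21 = 7, d_2 = (469 - 7^2)/28 = 420/28 = 15, a_2 = floor((21 + 7)/15) = 1.
  m_3 = 15*1 - 7 = 8, d_3 = (469 - 8^2)/15 = 405/15 = 27, a_3 = floor((21 + 8)/27) = 1.
  m_4 = 27*1 - 8 = 19, d_4 = (469 - 19^2)/27 = 108/27 = 4, a_4 = floor((21 + 19)/4) = 10.
  m_5 = 4*10 - 19 = 21, d_5 = (469 - 21^2)/4 = 28/4 = 7, a_5 = floor((21 + 21)/7) = 6.
  m_6 = 7*6 - 21 = 21, d_6 = (469 - 21^2)/7 = 28/7 = 4, a_6 = floor((21 + 21)/4) = 10.
  m_7 = 4*10 - 21 = 19, d_7 = (469 - 19^2)/4 = 108/4 = 27, a_7 = floor((21 + 19)/27) = 1.
  m_8 = 27*1 - 19 = 8, d_8 = (469 - 8^2)/27 = 405/27 = 15, a_8 = floor((21 + 8)/15) = 1.
  m_9 = 15*1 - 8 = 7, d_9 = (469 - 7^2)/15 = 420/15 = 28, a_9 = floor((21 + 7)/28) = 1.
  m_10 = 28*1 - 7 = 21, d_10 = (469 - 21^2)/28 = 28/28 = 1, a_10 = floor((21 + 21)/1) = 42.
  m_11 = 1*42 - 21 = 21, d_11 = (469 - 21^2)/1 = 28/1 = 28: (m_11, d_11) = (m_1, d_1) = (21, 28), so from here the quotients repeat a_1, ..., a_10; the period length is 10.
Hence the expansion of sqrt(469) is a_0 = 21 followed by the repeating block 1, 1, 1, 10, 6, 10, 1, 1, 1, 42 (period 10).

[21; (1, 1, 1, 10, 6, 10, 1, 1, 1, 42)]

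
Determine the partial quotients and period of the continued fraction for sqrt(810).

Write x_i = (sqrt(810) + m_i)/d_i with (m_0, d_0) = (0, 1). a_0 = floor(sqrt(810)) = 28, since 28^2 = 784 <= 810 < 841 = 29^2.
Iterate m_{i+1} = d_i*a_i - m_i, d_{i+1} = (810 - m_{i+1}^2)/d_i, a_{i+1} = floor((a_0 + m_{i+1})/d_{i+1}):
  m_1 = 1*28 - 0 = 28, d_1 = (810 - 28^2)/1 = 26/1 = 26, a_1 = floor((28 + 28)/26) = 2.
  m_2 = 26*2 - 28 = 24, d_2 = (810 - 24^2)/26 = 234/26 = 9, a_2 = floor((28 + 24)/9) = 5.
  m_3 = 9*5 - 24 = 21, d_3 = (810 - 21^2)/9 = 369/9 = 41, a_3 = floor((28 + 21)/41) = 1.
  m_4 = 41*1 - 21 = 20, d_4 = (810 - 20^2)/41 = 410/41 = 10, a_4 = floor((28 + 20)/10) = 4.
  m_5 = 10*4 - 20 = 20, d_5 = (810 - 20^2)/10 = 410/10 = 41, a_5 = floor((28 + 20)/41) = 1.
  m_6 = 41*1 - 20 = 21, d_6 = (810 - 21^2)/41 = 369/41 = 9, a_6 = floor((28 + 21)/9) = 5.
  m_7 = 9*5 - 21 = 24, d_7 = (810 - 24^2)/9 = 234/9 = 26, a_7 = floor((28 + 24)/26) = 2.
  m_8 = 26*2 - 24 = 28, d_8 = (810 - 28^2)/26 = 26/26 = 1, a_8 = floor((28 + 28)/1) = 56.
  m_9 = 1*56 - 28 = 28, d_9 = (810 - 28^2)/1 = 26/1 = 26: (m_9, d_9) = (m_1, d_1) = (28, 26), so from here the quotients repeat a_1, ..., a_8; the period length is 8.
Hence the expansion of sqrt(810) is a_0 = 28 followed by the repeating block 2, 5, 1, 4, 1, 5, 2, 56 (period 8).

[28; (2, 5, 1, 4, 1, 5, 2, 56)]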